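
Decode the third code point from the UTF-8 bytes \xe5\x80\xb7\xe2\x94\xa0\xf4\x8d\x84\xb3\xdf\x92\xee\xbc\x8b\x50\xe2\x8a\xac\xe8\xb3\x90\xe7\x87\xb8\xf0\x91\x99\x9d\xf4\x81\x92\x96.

U+10D133

Offset 0: leading byte 0xE5 = 11100101 → 3-byte char #1 = E5 80 B7.
Offset 3: leading byte 0xE2 = 11100010 → 3-byte char #2 = E2 94 A0.
Offset 6: leading byte 0xF4 = 11110100 → 4-byte char #3 = F4 8D 84 B3.
Leading byte 0xF4 = 11110100 matches 11110xxx → 4-byte sequence.
Byte 1: 0xF4 = 11110100, payload 100 (3 bits).
Byte 2: 0x8D = 10001101 (10xxxxxx ✓), payload 001101.
Byte 3: 0x84 = 10000100 (10xxxxxx ✓), payload 000100.
Byte 4: 0xB3 = 10110011 (10xxxxxx ✓), payload 110011.
Concatenate: 100001101000100110011 = 0x10D133 (21 bits → U+10D133).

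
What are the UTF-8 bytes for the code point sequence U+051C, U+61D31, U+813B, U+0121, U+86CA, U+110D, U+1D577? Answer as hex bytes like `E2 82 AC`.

D4 9C F1 A1 B4 B1 E8 84 BB C4 A1 E8 9B 8A E1 84 8D F0 9D 95 B7

U+051C: 2-byte form → D4 9C.
U+61D31: 4-byte form → F1 A1 B4 B1.
U+813B: 3-byte form → E8 84 BB.
U+0121: 2-byte form → C4 A1.
U+86CA: 3-byte form → E8 9B 8A.
U+110D: 3-byte form → E1 84 8D.
U+1D577: 4-byte form → F0 9D 95 B7.
Concatenated (21 bytes): D4 9C F1 A1 B4 B1 E8 84 BB C4 A1 E8 9B 8A E1 84 8D F0 9D 95 B7.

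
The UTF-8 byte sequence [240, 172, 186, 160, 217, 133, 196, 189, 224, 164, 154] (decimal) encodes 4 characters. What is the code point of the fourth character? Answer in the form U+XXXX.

Offset 0: leading byte 0xF0 = 11110000 → 4-byte char #1 = F0 AC BA A0.
Offset 4: leading byte 0xD9 = 11011001 → 2-byte char #2 = D9 85.
Offset 6: leading byte 0xC4 = 11000100 → 2-byte char #3 = C4 BD.
Offset 8: leading byte 0xE0 = 11100000 → 3-byte char #4 = E0 A4 9A.
Leading byte 0xE0 = 11100000 matches 1110xxxx → 3-byte sequence.
Byte 1: 0xE0 = 11100000, payload 0000 (4 bits).
Byte 2: 0xA4 = 10100100 (10xxxxxx ✓), payload 100100.
Byte 3: 0x9A = 10011010 (10xxxxxx ✓), payload 011010.
Concatenate: 0000100100011010 = 0x91A (16 bits → U+091A).

U+091A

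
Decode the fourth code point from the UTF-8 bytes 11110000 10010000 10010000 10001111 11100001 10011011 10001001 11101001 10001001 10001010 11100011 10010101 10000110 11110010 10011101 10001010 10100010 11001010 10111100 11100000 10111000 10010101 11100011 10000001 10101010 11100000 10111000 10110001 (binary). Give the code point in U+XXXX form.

U+3546

Offset 0: leading byte 0xF0 = 11110000 → 4-byte char #1 = F0 90 90 8F.
Offset 4: leading byte 0xE1 = 11100001 → 3-byte char #2 = E1 9B 89.
Offset 7: leading byte 0xE9 = 11101001 → 3-byte char #3 = E9 89 8A.
Offset 10: leading byte 0xE3 = 11100011 → 3-byte char #4 = E3 95 86.
Leading byte 0xE3 = 11100011 matches 1110xxxx → 3-byte sequence.
Byte 1: 0xE3 = 11100011, payload 0011 (4 bits).
Byte 2: 0x95 = 10010101 (10xxxxxx ✓), payload 010101.
Byte 3: 0x86 = 10000110 (10xxxxxx ✓), payload 000110.
Concatenate: 0011010101000110 = 0x3546 (16 bits → U+3546).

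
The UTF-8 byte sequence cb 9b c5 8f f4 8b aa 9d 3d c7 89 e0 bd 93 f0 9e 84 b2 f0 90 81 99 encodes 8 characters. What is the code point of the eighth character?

U+10059

Offset 0: leading byte 0xCB = 11001011 → 2-byte char #1 = CB 9B.
Offset 2: leading byte 0xC5 = 11000101 → 2-byte char #2 = C5 8F.
Offset 4: leading byte 0xF4 = 11110100 → 4-byte char #3 = F4 8B AA 9D.
Offset 8: leading byte 0x3D = 00111101 → 1-byte char #4 = 3D.
Offset 9: leading byte 0xC7 = 11000111 → 2-byte char #5 = C7 89.
Offset 11: leading byte 0xE0 = 11100000 → 3-byte char #6 = E0 BD 93.
Offset 14: leading byte 0xF0 = 11110000 → 4-byte char #7 = F0 9E 84 B2.
Offset 18: leading byte 0xF0 = 11110000 → 4-byte char #8 = F0 90 81 99.
Leading byte 0xF0 = 11110000 matches 11110xxx → 4-byte sequence.
Byte 1: 0xF0 = 11110000, payload 000 (3 bits).
Byte 2: 0x90 = 10010000 (10xxxxxx ✓), payload 010000.
Byte 3: 0x81 = 10000001 (10xxxxxx ✓), payload 000001.
Byte 4: 0x99 = 10011001 (10xxxxxx ✓), payload 011001.
Concatenate: 000010000000001011001 = 0x10059 (21 bits → U+10059).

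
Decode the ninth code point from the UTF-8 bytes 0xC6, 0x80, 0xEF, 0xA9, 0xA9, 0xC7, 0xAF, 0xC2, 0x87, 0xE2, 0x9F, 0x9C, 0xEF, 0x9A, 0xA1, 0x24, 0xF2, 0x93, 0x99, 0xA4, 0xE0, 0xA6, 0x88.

Offset 0: leading byte 0xC6 = 11000110 → 2-byte char #1 = C6 80.
Offset 2: leading byte 0xEF = 11101111 → 3-byte char #2 = EF A9 A9.
Offset 5: leading byte 0xC7 = 11000111 → 2-byte char #3 = C7 AF.
Offset 7: leading byte 0xC2 = 11000010 → 2-byte char #4 = C2 87.
Offset 9: leading byte 0xE2 = 11100010 → 3-byte char #5 = E2 9F 9C.
Offset 12: leading byte 0xEF = 11101111 → 3-byte char #6 = EF 9A A1.
Offset 15: leading byte 0x24 = 00100100 → 1-byte char #7 = 24.
Offset 16: leading byte 0xF2 = 11110010 → 4-byte char #8 = F2 93 99 A4.
Offset 20: leading byte 0xE0 = 11100000 → 3-byte char #9 = E0 A6 88.
Leading byte 0xE0 = 11100000 matches 1110xxxx → 3-byte sequence.
Byte 1: 0xE0 = 11100000, payload 0000 (4 bits).
Byte 2: 0xA6 = 10100110 (10xxxxxx ✓), payload 100110.
Byte 3: 0x88 = 10001000 (10xxxxxx ✓), payload 001000.
Concatenate: 0000100110001000 = 0x988 (16 bits → U+0988).

U+0988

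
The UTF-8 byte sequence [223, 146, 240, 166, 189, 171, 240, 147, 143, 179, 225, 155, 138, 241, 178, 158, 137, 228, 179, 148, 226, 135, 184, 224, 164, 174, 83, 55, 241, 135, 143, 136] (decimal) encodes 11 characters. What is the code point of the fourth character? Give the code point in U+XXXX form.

U+16CA

Offset 0: leading byte 0xDF = 11011111 → 2-byte char #1 = DF 92.
Offset 2: leading byte 0xF0 = 11110000 → 4-byte char #2 = F0 A6 BD AB.
Offset 6: leading byte 0xF0 = 11110000 → 4-byte char #3 = F0 93 8F B3.
Offset 10: leading byte 0xE1 = 11100001 → 3-byte char #4 = E1 9B 8A.
Leading byte 0xE1 = 11100001 matches 1110xxxx → 3-byte sequence.
Byte 1: 0xE1 = 11100001, payload 0001 (4 bits).
Byte 2: 0x9B = 10011011 (10xxxxxx ✓), payload 011011.
Byte 3: 0x8A = 10001010 (10xxxxxx ✓), payload 001010.
Concatenate: 0001011011001010 = 0x16CA (16 bits → U+16CA).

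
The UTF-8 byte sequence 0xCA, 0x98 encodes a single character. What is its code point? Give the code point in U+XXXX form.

Leading byte 0xCA = 11001010 matches 110xxxxx → 2-byte sequence.
Byte 1: 0xCA = 11001010, payload 01010 (5 bits).
Byte 2: 0x98 = 10011000 (10xxxxxx ✓), payload 011000.
Concatenate: 01010011000 = 0x298 (11 bits → U+0298).

U+0298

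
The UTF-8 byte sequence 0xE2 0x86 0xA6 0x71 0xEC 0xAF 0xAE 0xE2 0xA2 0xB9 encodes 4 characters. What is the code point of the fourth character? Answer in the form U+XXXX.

U+28B9

Offset 0: leading byte 0xE2 = 11100010 → 3-byte char #1 = E2 86 A6.
Offset 3: leading byte 0x71 = 01110001 → 1-byte char #2 = 71.
Offset 4: leading byte 0xEC = 11101100 → 3-byte char #3 = EC AF AE.
Offset 7: leading byte 0xE2 = 11100010 → 3-byte char #4 = E2 A2 B9.
Leading byte 0xE2 = 11100010 matches 1110xxxx → 3-byte sequence.
Byte 1: 0xE2 = 11100010, payload 0010 (4 bits).
Byte 2: 0xA2 = 10100010 (10xxxxxx ✓), payload 100010.
Byte 3: 0xB9 = 10111001 (10xxxxxx ✓), payload 111001.
Concatenate: 0010100010111001 = 0x28B9 (16 bits → U+28B9).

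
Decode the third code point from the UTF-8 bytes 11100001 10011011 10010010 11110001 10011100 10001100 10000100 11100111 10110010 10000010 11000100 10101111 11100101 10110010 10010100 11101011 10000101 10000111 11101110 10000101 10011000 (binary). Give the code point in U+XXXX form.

Offset 0: leading byte 0xE1 = 11100001 → 3-byte char #1 = E1 9B 92.
Offset 3: leading byte 0xF1 = 11110001 → 4-byte char #2 = F1 9C 8C 84.
Offset 7: leading byte 0xE7 = 11100111 → 3-byte char #3 = E7 B2 82.
Leading byte 0xE7 = 11100111 matches 1110xxxx → 3-byte sequence.
Byte 1: 0xE7 = 11100111, payload 0111 (4 bits).
Byte 2: 0xB2 = 10110010 (10xxxxxx ✓), payload 110010.
Byte 3: 0x82 = 10000010 (10xxxxxx ✓), payload 000010.
Concatenate: 0111110010000010 = 0x7C82 (16 bits → U+7C82).

U+7C82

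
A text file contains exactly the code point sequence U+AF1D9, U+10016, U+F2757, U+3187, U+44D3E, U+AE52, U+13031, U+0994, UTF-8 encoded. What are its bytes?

U+AF1D9: 4-byte form → F2 AF 87 99.
U+10016: 4-byte form → F0 90 80 96.
U+F2757: 4-byte form → F3 B2 9D 97.
U+3187: 3-byte form → E3 86 87.
U+44D3E: 4-byte form → F1 84 B4 BE.
U+AE52: 3-byte form → EA B9 92.
U+13031: 4-byte form → F0 93 80 B1.
U+0994: 3-byte form → E0 A6 94.
Concatenated (29 bytes): F2 AF 87 99 F0 90 80 96 F3 B2 9D 97 E3 86 87 F1 84 B4 BE EA B9 92 F0 93 80 B1 E0 A6 94.

F2 AF 87 99 F0 90 80 96 F3 B2 9D 97 E3 86 87 F1 84 B4 BE EA B9 92 F0 93 80 B1 E0 A6 94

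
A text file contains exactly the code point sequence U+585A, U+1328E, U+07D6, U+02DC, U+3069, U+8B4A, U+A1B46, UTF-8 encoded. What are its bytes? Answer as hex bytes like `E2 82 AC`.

U+585A: 3-byte form → E5 A1 9A.
U+1328E: 4-byte form → F0 93 8A 8E.
U+07D6: 2-byte form → DF 96.
U+02DC: 2-byte form → CB 9C.
U+3069: 3-byte form → E3 81 A9.
U+8B4A: 3-byte form → E8 AD 8A.
U+A1B46: 4-byte form → F2 A1 AD 86.
Concatenated (21 bytes): E5 A1 9A F0 93 8A 8E DF 96 CB 9C E3 81 A9 E8 AD 8A F2 A1 AD 86.

E5 A1 9A F0 93 8A 8E DF 96 CB 9C E3 81 A9 E8 AD 8A F2 A1 AD 86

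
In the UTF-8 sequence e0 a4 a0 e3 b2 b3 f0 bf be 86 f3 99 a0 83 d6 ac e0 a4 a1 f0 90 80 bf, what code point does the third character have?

Offset 0: leading byte 0xE0 = 11100000 → 3-byte char #1 = E0 A4 A0.
Offset 3: leading byte 0xE3 = 11100011 → 3-byte char #2 = E3 B2 B3.
Offset 6: leading byte 0xF0 = 11110000 → 4-byte char #3 = F0 BF BE 86.
Leading byte 0xF0 = 11110000 matches 11110xxx → 4-byte sequence.
Byte 1: 0xF0 = 11110000, payload 000 (3 bits).
Byte 2: 0xBF = 10111111 (10xxxxxx ✓), payload 111111.
Byte 3: 0xBE = 10111110 (10xxxxxx ✓), payload 111110.
Byte 4: 0x86 = 10000110 (10xxxxxx ✓), payload 000110.
Concatenate: 000111111111110000110 = 0x3FF86 (21 bits → U+3FF86).

U+3FF86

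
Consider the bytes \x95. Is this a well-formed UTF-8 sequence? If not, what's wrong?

invalid (continuation byte with no leading byte)

Byte 0x95 = 10010101 has the form 10xxxxxx — a continuation byte — but there is no preceding leading byte.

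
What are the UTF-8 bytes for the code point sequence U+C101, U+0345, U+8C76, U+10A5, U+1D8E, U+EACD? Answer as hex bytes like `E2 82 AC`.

EC 84 81 CD 85 E8 B1 B6 E1 82 A5 E1 B6 8E EE AB 8D

U+C101: 3-byte form → EC 84 81.
U+0345: 2-byte form → CD 85.
U+8C76: 3-byte form → E8 B1 B6.
U+10A5: 3-byte form → E1 82 A5.
U+1D8E: 3-byte form → E1 B6 8E.
U+EACD: 3-byte form → EE AB 8D.
Concatenated (17 bytes): EC 84 81 CD 85 E8 B1 B6 E1 82 A5 E1 B6 8E EE AB 8D.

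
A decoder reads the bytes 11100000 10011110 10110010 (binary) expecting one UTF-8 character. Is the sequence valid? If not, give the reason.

Leading byte 0xE0 = 11100000 → 3-byte form.
Continuation bytes all match 10xxxxxx. Payload decodes to 0x7B2.
But 0x7B2 < 0x800, the minimum for a 3-byte sequence — this is an overlong encoding.

invalid (overlong encoding)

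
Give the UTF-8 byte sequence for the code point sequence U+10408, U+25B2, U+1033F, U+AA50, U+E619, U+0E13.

F0 90 90 88 E2 96 B2 F0 90 8C BF EA A9 90 EE 98 99 E0 B8 93

U+10408: 4-byte form → F0 90 90 88.
U+25B2: 3-byte form → E2 96 B2.
U+1033F: 4-byte form → F0 90 8C BF.
U+AA50: 3-byte form → EA A9 90.
U+E619: 3-byte form → EE 98 99.
U+0E13: 3-byte form → E0 B8 93.
Concatenated (20 bytes): F0 90 90 88 E2 96 B2 F0 90 8C BF EA A9 90 EE 98 99 E0 B8 93.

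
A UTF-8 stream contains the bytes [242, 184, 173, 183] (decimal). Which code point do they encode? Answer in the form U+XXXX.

Leading byte 0xF2 = 11110010 matches 11110xxx → 4-byte sequence.
Byte 1: 0xF2 = 11110010, payload 010 (3 bits).
Byte 2: 0xB8 = 10111000 (10xxxxxx ✓), payload 111000.
Byte 3: 0xAD = 10101101 (10xxxxxx ✓), payload 101101.
Byte 4: 0xB7 = 10110111 (10xxxxxx ✓), payload 110111.
Concatenate: 010111000101101110111 = 0xB8B77 (21 bits → U+B8B77).

U+B8B77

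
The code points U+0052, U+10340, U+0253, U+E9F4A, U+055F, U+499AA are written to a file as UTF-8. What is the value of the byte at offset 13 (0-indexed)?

U+0052 → 1-byte form 52 at offsets 0–0.
U+10340 → 4-byte form F0 90 8D 80 at offsets 1–4.
U+0253 → 2-byte form C9 93 at offsets 5–6.
U+E9F4A → 4-byte form F3 A9 BD 8A at offsets 7–10.
U+055F → 2-byte form D5 9F at offsets 11–12.
U+499AA → 4-byte form F1 89 A6 AA at offsets 13–16.
Offset 13 falls in char 6's range; it's byte 1 of F1 89 A6 AA = 0xF1.

0xF1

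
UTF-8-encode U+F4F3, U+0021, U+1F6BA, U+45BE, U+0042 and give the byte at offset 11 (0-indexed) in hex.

U+F4F3 → 3-byte form EF 93 B3 at offsets 0–2.
U+0021 → 1-byte form 21 at offsets 3–3.
U+1F6BA → 4-byte form F0 9F 9A BA at offsets 4–7.
U+45BE → 3-byte form E4 96 BE at offsets 8–10.
U+0042 → 1-byte form 42 at offsets 11–11.
Offset 11 falls in char 5's range; it's byte 1 of 42 = 0x42.

0x42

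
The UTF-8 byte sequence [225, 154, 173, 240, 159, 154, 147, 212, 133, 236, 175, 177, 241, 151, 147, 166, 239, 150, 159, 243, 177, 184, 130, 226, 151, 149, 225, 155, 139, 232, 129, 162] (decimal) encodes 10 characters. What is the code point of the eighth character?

Offset 0: leading byte 0xE1 = 11100001 → 3-byte char #1 = E1 9A AD.
Offset 3: leading byte 0xF0 = 11110000 → 4-byte char #2 = F0 9F 9A 93.
Offset 7: leading byte 0xD4 = 11010100 → 2-byte char #3 = D4 85.
Offset 9: leading byte 0xEC = 11101100 → 3-byte char #4 = EC AF B1.
Offset 12: leading byte 0xF1 = 11110001 → 4-byte char #5 = F1 97 93 A6.
Offset 16: leading byte 0xEF = 11101111 → 3-byte char #6 = EF 96 9F.
Offset 19: leading byte 0xF3 = 11110011 → 4-byte char #7 = F3 B1 B8 82.
Offset 23: leading byte 0xE2 = 11100010 → 3-byte char #8 = E2 97 95.
Leading byte 0xE2 = 11100010 matches 1110xxxx → 3-byte sequence.
Byte 1: 0xE2 = 11100010, payload 0010 (4 bits).
Byte 2: 0x97 = 10010111 (10xxxxxx ✓), payload 010111.
Byte 3: 0x95 = 10010101 (10xxxxxx ✓), payload 010101.
Concatenate: 0010010111010101 = 0x25D5 (16 bits → U+25D5).

U+25D5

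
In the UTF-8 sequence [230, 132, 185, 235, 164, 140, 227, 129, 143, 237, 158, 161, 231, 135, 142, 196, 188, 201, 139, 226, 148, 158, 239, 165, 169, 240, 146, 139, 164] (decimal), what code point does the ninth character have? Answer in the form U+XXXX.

U+F969

Offset 0: leading byte 0xE6 = 11100110 → 3-byte char #1 = E6 84 B9.
Offset 3: leading byte 0xEB = 11101011 → 3-byte char #2 = EB A4 8C.
Offset 6: leading byte 0xE3 = 11100011 → 3-byte char #3 = E3 81 8F.
Offset 9: leading byte 0xED = 11101101 → 3-byte char #4 = ED 9E A1.
Offset 12: leading byte 0xE7 = 11100111 → 3-byte char #5 = E7 87 8E.
Offset 15: leading byte 0xC4 = 11000100 → 2-byte char #6 = C4 BC.
Offset 17: leading byte 0xC9 = 11001001 → 2-byte char #7 = C9 8B.
Offset 19: leading byte 0xE2 = 11100010 → 3-byte char #8 = E2 94 9E.
Offset 22: leading byte 0xEF = 11101111 → 3-byte char #9 = EF A5 A9.
Leading byte 0xEF = 11101111 matches 1110xxxx → 3-byte sequence.
Byte 1: 0xEF = 11101111, payload 1111 (4 bits).
Byte 2: 0xA5 = 10100101 (10xxxxxx ✓), payload 100101.
Byte 3: 0xA9 = 10101001 (10xxxxxx ✓), payload 101001.
Concatenate: 1111100101101001 = 0xF969 (16 bits → U+F969).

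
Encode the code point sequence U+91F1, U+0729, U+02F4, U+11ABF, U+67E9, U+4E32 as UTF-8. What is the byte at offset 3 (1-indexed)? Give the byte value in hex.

0xB1

1-indexed offset 3 is 0-indexed offset 2.
U+91F1 → 3-byte form E9 87 B1 at offsets 0–2.
Offset 2 falls in char 1's range; it's byte 3 of E9 87 B1 = 0xB1.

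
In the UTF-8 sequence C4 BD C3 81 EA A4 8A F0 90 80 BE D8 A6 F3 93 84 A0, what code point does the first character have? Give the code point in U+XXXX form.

Offset 0: leading byte 0xC4 = 11000100 → 2-byte char #1 = C4 BD.
Leading byte 0xC4 = 11000100 matches 110xxxxx → 2-byte sequence.
Byte 1: 0xC4 = 11000100, payload 00100 (5 bits).
Byte 2: 0xBD = 10111101 (10xxxxxx ✓), payload 111101.
Concatenate: 00100111101 = 0x13D (11 bits → U+013D).

U+013D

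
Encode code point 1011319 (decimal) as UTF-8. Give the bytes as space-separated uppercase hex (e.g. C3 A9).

U+F6E77 = 0xF6E77 = 1011319 decimal. In range U+10000–U+10FFFF → 4-byte form: 11110xxx 10xxxxxx 10xxxxxx 10xxxxxx.
Binary (21 bits): 011110110111001110111.
Split 3+6+6+6: 011 | 110110 | 111001 | 110111.
Byte 1: 11110011 = 0xF3.
Byte 2: 10110110 = 0xB6.
Byte 3: 10111001 = 0xB9.
Byte 4: 10110111 = 0xB7.

F3 B6 B9 B7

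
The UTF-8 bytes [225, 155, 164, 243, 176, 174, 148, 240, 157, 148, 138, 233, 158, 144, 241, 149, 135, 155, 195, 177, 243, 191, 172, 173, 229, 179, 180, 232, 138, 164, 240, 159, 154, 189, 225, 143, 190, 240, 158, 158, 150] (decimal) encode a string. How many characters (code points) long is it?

12

Byte at offset 0: 0xE1 = 11100001 → 3-byte char (#1). Advance 3.
Byte at offset 3: 0xF3 = 11110011 → 4-byte char (#2). Advance 4.
Byte at offset 7: 0xF0 = 11110000 → 4-byte char (#3). Advance 4.
Byte at offset 11: 0xE9 = 11101001 → 3-byte char (#4). Advance 3.
Byte at offset 14: 0xF1 = 11110001 → 4-byte char (#5). Advance 4.
Byte at offset 18: 0xC3 = 11000011 → 2-byte char (#6). Advance 2.
Byte at offset 20: 0xF3 = 11110011 → 4-byte char (#7). Advance 4.
Byte at offset 24: 0xE5 = 11100101 → 3-byte char (#8). Advance 3.
Byte at offset 27: 0xE8 = 11101000 → 3-byte char (#9). Advance 3.
Byte at offset 30: 0xF0 = 11110000 → 4-byte char (#10). Advance 4.
Byte at offset 34: 0xE1 = 11100001 → 3-byte char (#11). Advance 3.
Byte at offset 37: 0xF0 = 11110000 → 4-byte char (#12). Advance 4.
Reached end at offset 41 after 12 code points.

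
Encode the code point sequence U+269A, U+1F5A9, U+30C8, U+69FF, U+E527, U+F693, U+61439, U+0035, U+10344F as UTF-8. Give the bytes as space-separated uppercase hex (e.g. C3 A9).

U+269A: 3-byte form → E2 9A 9A.
U+1F5A9: 4-byte form → F0 9F 96 A9.
U+30C8: 3-byte form → E3 83 88.
U+69FF: 3-byte form → E6 A7 BF.
U+E527: 3-byte form → EE 94 A7.
U+F693: 3-byte form → EF 9A 93.
U+61439: 4-byte form → F1 A1 90 B9.
U+0035: 1-byte form → 35.
U+10344F: 4-byte form → F4 83 91 8F.
Concatenated (28 bytes): E2 9A 9A F0 9F 96 A9 E3 83 88 E6 A7 BF EE 94 A7 EF 9A 93 F1 A1 90 B9 35 F4 83 91 8F.

E2 9A 9A F0 9F 96 A9 E3 83 88 E6 A7 BF EE 94 A7 EF 9A 93 F1 A1 90 B9 35 F4 83 91 8F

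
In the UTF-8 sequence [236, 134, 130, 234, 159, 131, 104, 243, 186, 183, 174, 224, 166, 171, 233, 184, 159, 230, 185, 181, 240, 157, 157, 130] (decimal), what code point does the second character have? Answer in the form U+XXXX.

Offset 0: leading byte 0xEC = 11101100 → 3-byte char #1 = EC 86 82.
Offset 3: leading byte 0xEA = 11101010 → 3-byte char #2 = EA 9F 83.
Leading byte 0xEA = 11101010 matches 1110xxxx → 3-byte sequence.
Byte 1: 0xEA = 11101010, payload 1010 (4 bits).
Byte 2: 0x9F = 10011111 (10xxxxxx ✓), payload 011111.
Byte 3: 0x83 = 10000011 (10xxxxxx ✓), payload 000011.
Concatenate: 1010011111000011 = 0xA7C3 (16 bits → U+A7C3).

U+A7C3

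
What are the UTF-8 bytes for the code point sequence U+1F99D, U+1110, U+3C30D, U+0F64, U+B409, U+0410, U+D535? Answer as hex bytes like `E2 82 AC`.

U+1F99D: 4-byte form → F0 9F A6 9D.
U+1110: 3-byte form → E1 84 90.
U+3C30D: 4-byte form → F0 BC 8C 8D.
U+0F64: 3-byte form → E0 BD A4.
U+B409: 3-byte form → EB 90 89.
U+0410: 2-byte form → D0 90.
U+D535: 3-byte form → ED 94 B5.
Concatenated (22 bytes): F0 9F A6 9D E1 84 90 F0 BC 8C 8D E0 BD A4 EB 90 89 D0 90 ED 94 B5.

F0 9F A6 9D E1 84 90 F0 BC 8C 8D E0 BD A4 EB 90 89 D0 90 ED 94 B5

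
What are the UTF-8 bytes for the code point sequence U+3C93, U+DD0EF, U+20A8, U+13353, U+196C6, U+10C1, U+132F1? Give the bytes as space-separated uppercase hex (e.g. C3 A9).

U+3C93: 3-byte form → E3 B2 93.
U+DD0EF: 4-byte form → F3 9D 83 AF.
U+20A8: 3-byte form → E2 82 A8.
U+13353: 4-byte form → F0 93 8D 93.
U+196C6: 4-byte form → F0 99 9B 86.
U+10C1: 3-byte form → E1 83 81.
U+132F1: 4-byte form → F0 93 8B B1.
Concatenated (25 bytes): E3 B2 93 F3 9D 83 AF E2 82 A8 F0 93 8D 93 F0 99 9B 86 E1 83 81 F0 93 8B B1.

E3 B2 93 F3 9D 83 AF E2 82 A8 F0 93 8D 93 F0 99 9B 86 E1 83 81 F0 93 8B B1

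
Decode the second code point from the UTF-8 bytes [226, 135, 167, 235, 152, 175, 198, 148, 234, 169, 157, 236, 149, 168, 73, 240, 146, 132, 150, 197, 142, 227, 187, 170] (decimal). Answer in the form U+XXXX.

U+B62F

Offset 0: leading byte 0xE2 = 11100010 → 3-byte char #1 = E2 87 A7.
Offset 3: leading byte 0xEB = 11101011 → 3-byte char #2 = EB 98 AF.
Leading byte 0xEB = 11101011 matches 1110xxxx → 3-byte sequence.
Byte 1: 0xEB = 11101011, payload 1011 (4 bits).
Byte 2: 0x98 = 10011000 (10xxxxxx ✓), payload 011000.
Byte 3: 0xAF = 10101111 (10xxxxxx ✓), payload 101111.
Concatenate: 1011011000101111 = 0xB62F (16 bits → U+B62F).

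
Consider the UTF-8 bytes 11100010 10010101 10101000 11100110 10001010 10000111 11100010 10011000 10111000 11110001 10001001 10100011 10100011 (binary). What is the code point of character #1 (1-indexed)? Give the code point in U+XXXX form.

U+2568

Offset 0: leading byte 0xE2 = 11100010 → 3-byte char #1 = E2 95 A8.
Leading byte 0xE2 = 11100010 matches 1110xxxx → 3-byte sequence.
Byte 1: 0xE2 = 11100010, payload 0010 (4 bits).
Byte 2: 0x95 = 10010101 (10xxxxxx ✓), payload 010101.
Byte 3: 0xA8 = 10101000 (10xxxxxx ✓), payload 101000.
Concatenate: 0010010101101000 = 0x2568 (16 bits → U+2568).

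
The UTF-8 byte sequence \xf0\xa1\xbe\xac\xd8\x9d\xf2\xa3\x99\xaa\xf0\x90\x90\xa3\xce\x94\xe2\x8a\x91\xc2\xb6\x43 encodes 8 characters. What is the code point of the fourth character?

Offset 0: leading byte 0xF0 = 11110000 → 4-byte char #1 = F0 A1 BE AC.
Offset 4: leading byte 0xD8 = 11011000 → 2-byte char #2 = D8 9D.
Offset 6: leading byte 0xF2 = 11110010 → 4-byte char #3 = F2 A3 99 AA.
Offset 10: leading byte 0xF0 = 11110000 → 4-byte char #4 = F0 90 90 A3.
Leading byte 0xF0 = 11110000 matches 11110xxx → 4-byte sequence.
Byte 1: 0xF0 = 11110000, payload 000 (3 bits).
Byte 2: 0x90 = 10010000 (10xxxxxx ✓), payload 010000.
Byte 3: 0x90 = 10010000 (10xxxxxx ✓), payload 010000.
Byte 4: 0xA3 = 10100011 (10xxxxxx ✓), payload 100011.
Concatenate: 000010000010000100011 = 0x10423 (21 bits → U+10423).

U+10423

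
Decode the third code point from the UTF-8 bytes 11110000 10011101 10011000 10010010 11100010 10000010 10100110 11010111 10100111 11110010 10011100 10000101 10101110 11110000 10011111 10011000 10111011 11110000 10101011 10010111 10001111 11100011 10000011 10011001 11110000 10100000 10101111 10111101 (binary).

U+05E7

Offset 0: leading byte 0xF0 = 11110000 → 4-byte char #1 = F0 9D 98 92.
Offset 4: leading byte 0xE2 = 11100010 → 3-byte char #2 = E2 82 A6.
Offset 7: leading byte 0xD7 = 11010111 → 2-byte char #3 = D7 A7.
Leading byte 0xD7 = 11010111 matches 110xxxxx → 2-byte sequence.
Byte 1: 0xD7 = 11010111, payload 10111 (5 bits).
Byte 2: 0xA7 = 10100111 (10xxxxxx ✓), payload 100111.
Concatenate: 10111100111 = 0x5E7 (11 bits → U+05E7).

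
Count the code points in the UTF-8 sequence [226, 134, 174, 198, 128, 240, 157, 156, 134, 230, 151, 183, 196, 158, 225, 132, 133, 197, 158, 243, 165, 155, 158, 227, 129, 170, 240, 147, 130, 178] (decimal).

Byte at offset 0: 0xE2 = 11100010 → 3-byte char (#1). Advance 3.
Byte at offset 3: 0xC6 = 11000110 → 2-byte char (#2). Advance 2.
Byte at offset 5: 0xF0 = 11110000 → 4-byte char (#3). Advance 4.
Byte at offset 9: 0xE6 = 11100110 → 3-byte char (#4). Advance 3.
Byte at offset 12: 0xC4 = 11000100 → 2-byte char (#5). Advance 2.
Byte at offset 14: 0xE1 = 11100001 → 3-byte char (#6). Advance 3.
Byte at offset 17: 0xC5 = 11000101 → 2-byte char (#7). Advance 2.
Byte at offset 19: 0xF3 = 11110011 → 4-byte char (#8). Advance 4.
Byte at offset 23: 0xE3 = 11100011 → 3-byte char (#9). Advance 3.
Byte at offset 26: 0xF0 = 11110000 → 4-byte char (#10). Advance 4.
Reached end at offset 30 after 10 code points.

10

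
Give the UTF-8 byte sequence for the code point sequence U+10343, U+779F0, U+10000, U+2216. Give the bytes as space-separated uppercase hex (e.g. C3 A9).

U+10343: 4-byte form → F0 90 8D 83.
U+779F0: 4-byte form → F1 B7 A7 B0.
U+10000: 4-byte form → F0 90 80 80.
U+2216: 3-byte form → E2 88 96.
Concatenated (15 bytes): F0 90 8D 83 F1 B7 A7 B0 F0 90 80 80 E2 88 96.

F0 90 8D 83 F1 B7 A7 B0 F0 90 80 80 E2 88 96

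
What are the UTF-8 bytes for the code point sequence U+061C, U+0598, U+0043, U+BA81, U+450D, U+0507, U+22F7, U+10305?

D8 9C D6 98 43 EB AA 81 E4 94 8D D4 87 E2 8B B7 F0 90 8C 85

U+061C: 2-byte form → D8 9C.
U+0598: 2-byte form → D6 98.
U+0043: 1-byte form → 43.
U+BA81: 3-byte form → EB AA 81.
U+450D: 3-byte form → E4 94 8D.
U+0507: 2-byte form → D4 87.
U+22F7: 3-byte form → E2 8B B7.
U+10305: 4-byte form → F0 90 8C 85.
Concatenated (20 bytes): D8 9C D6 98 43 EB AA 81 E4 94 8D D4 87 E2 8B B7 F0 90 8C 85.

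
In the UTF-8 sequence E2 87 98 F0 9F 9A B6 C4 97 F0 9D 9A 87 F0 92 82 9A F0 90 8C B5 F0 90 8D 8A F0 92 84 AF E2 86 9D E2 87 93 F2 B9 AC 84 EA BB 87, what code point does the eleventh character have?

Offset 0: leading byte 0xE2 = 11100010 → 3-byte char #1 = E2 87 98.
Offset 3: leading byte 0xF0 = 11110000 → 4-byte char #2 = F0 9F 9A B6.
Offset 7: leading byte 0xC4 = 11000100 → 2-byte char #3 = C4 97.
Offset 9: leading byte 0xF0 = 11110000 → 4-byte char #4 = F0 9D 9A 87.
Offset 13: leading byte 0xF0 = 11110000 → 4-byte char #5 = F0 92 82 9A.
Offset 17: leading byte 0xF0 = 11110000 → 4-byte char #6 = F0 90 8C B5.
Offset 21: leading byte 0xF0 = 11110000 → 4-byte char #7 = F0 90 8D 8A.
Offset 25: leading byte 0xF0 = 11110000 → 4-byte char #8 = F0 92 84 AF.
Offset 29: leading byte 0xE2 = 11100010 → 3-byte char #9 = E2 86 9D.
Offset 32: leading byte 0xE2 = 11100010 → 3-byte char #10 = E2 87 93.
Offset 35: leading byte 0xF2 = 11110010 → 4-byte char #11 = F2 B9 AC 84.
Leading byte 0xF2 = 11110010 matches 11110xxx → 4-byte sequence.
Byte 1: 0xF2 = 11110010, payload 010 (3 bits).
Byte 2: 0xB9 = 10111001 (10xxxxxx ✓), payload 111001.
Byte 3: 0xAC = 10101100 (10xxxxxx ✓), payload 101100.
Byte 4: 0x84 = 10000100 (10xxxxxx ✓), payload 000100.
Concatenate: 010111001101100000100 = 0xB9B04 (21 bits → U+B9B04).

U+B9B04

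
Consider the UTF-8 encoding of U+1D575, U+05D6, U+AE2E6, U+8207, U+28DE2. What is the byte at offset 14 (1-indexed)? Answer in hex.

0xF0

1-indexed offset 14 is 0-indexed offset 13.
U+1D575 → 4-byte form F0 9D 95 B5 at offsets 0–3.
U+05D6 → 2-byte form D7 96 at offsets 4–5.
U+AE2E6 → 4-byte form F2 AE 8B A6 at offsets 6–9.
U+8207 → 3-byte form E8 88 87 at offsets 10–12.
U+28DE2 → 4-byte form F0 A8 B7 A2 at offsets 13–16.
Offset 13 falls in char 5's range; it's byte 1 of F0 A8 B7 A2 = 0xF0.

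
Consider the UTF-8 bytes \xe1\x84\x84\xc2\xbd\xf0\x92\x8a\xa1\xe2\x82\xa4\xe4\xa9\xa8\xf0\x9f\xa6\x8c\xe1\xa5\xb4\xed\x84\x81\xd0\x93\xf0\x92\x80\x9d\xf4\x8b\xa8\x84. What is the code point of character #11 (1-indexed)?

Offset 0: leading byte 0xE1 = 11100001 → 3-byte char #1 = E1 84 84.
Offset 3: leading byte 0xC2 = 11000010 → 2-byte char #2 = C2 BD.
Offset 5: leading byte 0xF0 = 11110000 → 4-byte char #3 = F0 92 8A A1.
Offset 9: leading byte 0xE2 = 11100010 → 3-byte char #4 = E2 82 A4.
Offset 12: leading byte 0xE4 = 11100100 → 3-byte char #5 = E4 A9 A8.
Offset 15: leading byte 0xF0 = 11110000 → 4-byte char #6 = F0 9F A6 8C.
Offset 19: leading byte 0xE1 = 11100001 → 3-byte char #7 = E1 A5 B4.
Offset 22: leading byte 0xED = 11101101 → 3-byte char #8 = ED 84 81.
Offset 25: leading byte 0xD0 = 11010000 → 2-byte char #9 = D0 93.
Offset 27: leading byte 0xF0 = 11110000 → 4-byte char #10 = F0 92 80 9D.
Offset 31: leading byte 0xF4 = 11110100 → 4-byte char #11 = F4 8B A8 84.
Leading byte 0xF4 = 11110100 matches 11110xxx → 4-byte sequence.
Byte 1: 0xF4 = 11110100, payload 100 (3 bits).
Byte 2: 0x8B = 10001011 (10xxxxxx ✓), payload 001011.
Byte 3: 0xA8 = 10101000 (10xxxxxx ✓), payload 101000.
Byte 4: 0x84 = 10000100 (10xxxxxx ✓), payload 000100.
Concatenate: 100001011101000000100 = 0x10BA04 (21 bits → U+10BA04).

U+10BA04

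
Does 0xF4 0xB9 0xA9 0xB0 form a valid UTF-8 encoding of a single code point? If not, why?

Leading byte 0xF4 = 11110100 → 4-byte form.
Payload = 0x139A70, which exceeds U+10FFFF, the maximum Unicode code point. (Leading bytes F5–FF, or F4 followed by ≥ 0x90, are invalid.)

invalid (encodes a value above U+10FFFF)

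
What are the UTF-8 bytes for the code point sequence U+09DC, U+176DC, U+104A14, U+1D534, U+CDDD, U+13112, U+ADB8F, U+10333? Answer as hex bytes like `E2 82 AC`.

E0 A7 9C F0 97 9B 9C F4 84 A8 94 F0 9D 94 B4 EC B7 9D F0 93 84 92 F2 AD AE 8F F0 90 8C B3

U+09DC: 3-byte form → E0 A7 9C.
U+176DC: 4-byte form → F0 97 9B 9C.
U+104A14: 4-byte form → F4 84 A8 94.
U+1D534: 4-byte form → F0 9D 94 B4.
U+CDDD: 3-byte form → EC B7 9D.
U+13112: 4-byte form → F0 93 84 92.
U+ADB8F: 4-byte form → F2 AD AE 8F.
U+10333: 4-byte form → F0 90 8C B3.
Concatenated (30 bytes): E0 A7 9C F0 97 9B 9C F4 84 A8 94 F0 9D 94 B4 EC B7 9D F0 93 84 92 F2 AD AE 8F F0 90 8C B3.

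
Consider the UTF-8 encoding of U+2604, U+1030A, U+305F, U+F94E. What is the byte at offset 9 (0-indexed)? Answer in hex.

0x9F

U+2604 → 3-byte form E2 98 84 at offsets 0–2.
U+1030A → 4-byte form F0 90 8C 8A at offsets 3–6.
U+305F → 3-byte form E3 81 9F at offsets 7–9.
Offset 9 falls in char 3's range; it's byte 3 of E3 81 9F = 0x9F.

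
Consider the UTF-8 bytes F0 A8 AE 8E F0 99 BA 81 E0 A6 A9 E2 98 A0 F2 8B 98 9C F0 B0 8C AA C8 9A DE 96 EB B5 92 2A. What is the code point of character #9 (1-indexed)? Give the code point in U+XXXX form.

U+BD52

Offset 0: leading byte 0xF0 = 11110000 → 4-byte char #1 = F0 A8 AE 8E.
Offset 4: leading byte 0xF0 = 11110000 → 4-byte char #2 = F0 99 BA 81.
Offset 8: leading byte 0xE0 = 11100000 → 3-byte char #3 = E0 A6 A9.
Offset 11: leading byte 0xE2 = 11100010 → 3-byte char #4 = E2 98 A0.
Offset 14: leading byte 0xF2 = 11110010 → 4-byte char #5 = F2 8B 98 9C.
Offset 18: leading byte 0xF0 = 11110000 → 4-byte char #6 = F0 B0 8C AA.
Offset 22: leading byte 0xC8 = 11001000 → 2-byte char #7 = C8 9A.
Offset 24: leading byte 0xDE = 11011110 → 2-byte char #8 = DE 96.
Offset 26: leading byte 0xEB = 11101011 → 3-byte char #9 = EB B5 92.
Leading byte 0xEB = 11101011 matches 1110xxxx → 3-byte sequence.
Byte 1: 0xEB = 11101011, payload 1011 (4 bits).
Byte 2: 0xB5 = 10110101 (10xxxxxx ✓), payload 110101.
Byte 3: 0x92 = 10010010 (10xxxxxx ✓), payload 010010.
Concatenate: 1011110101010010 = 0xBD52 (16 bits → U+BD52).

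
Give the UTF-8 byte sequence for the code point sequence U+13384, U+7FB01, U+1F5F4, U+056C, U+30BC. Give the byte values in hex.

F0 93 8E 84 F1 BF AC 81 F0 9F 97 B4 D5 AC E3 82 BC

U+13384: 4-byte form → F0 93 8E 84.
U+7FB01: 4-byte form → F1 BF AC 81.
U+1F5F4: 4-byte form → F0 9F 97 B4.
U+056C: 2-byte form → D5 AC.
U+30BC: 3-byte form → E3 82 BC.
Concatenated (17 bytes): F0 93 8E 84 F1 BF AC 81 F0 9F 97 B4 D5 AC E3 82 BC.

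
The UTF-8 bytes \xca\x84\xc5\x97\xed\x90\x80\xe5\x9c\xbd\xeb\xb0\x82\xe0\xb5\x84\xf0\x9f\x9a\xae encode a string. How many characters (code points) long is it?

7

Byte at offset 0: 0xCA = 11001010 → 2-byte char (#1). Advance 2.
Byte at offset 2: 0xC5 = 11000101 → 2-byte char (#2). Advance 2.
Byte at offset 4: 0xED = 11101101 → 3-byte char (#3). Advance 3.
Byte at offset 7: 0xE5 = 11100101 → 3-byte char (#4). Advance 3.
Byte at offset 10: 0xEB = 11101011 → 3-byte char (#5). Advance 3.
Byte at offset 13: 0xE0 = 11100000 → 3-byte char (#6). Advance 3.
Byte at offset 16: 0xF0 = 11110000 → 4-byte char (#7). Advance 4.
Reached end at offset 20 after 7 code points.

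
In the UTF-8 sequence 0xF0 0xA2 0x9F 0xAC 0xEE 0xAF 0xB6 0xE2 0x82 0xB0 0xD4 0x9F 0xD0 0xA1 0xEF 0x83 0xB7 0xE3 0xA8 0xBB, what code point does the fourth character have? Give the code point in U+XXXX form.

U+051F

Offset 0: leading byte 0xF0 = 11110000 → 4-byte char #1 = F0 A2 9F AC.
Offset 4: leading byte 0xEE = 11101110 → 3-byte char #2 = EE AF B6.
Offset 7: leading byte 0xE2 = 11100010 → 3-byte char #3 = E2 82 B0.
Offset 10: leading byte 0xD4 = 11010100 → 2-byte char #4 = D4 9F.
Leading byte 0xD4 = 11010100 matches 110xxxxx → 2-byte sequence.
Byte 1: 0xD4 = 11010100, payload 10100 (5 bits).
Byte 2: 0x9F = 10011111 (10xxxxxx ✓), payload 011111.
Concatenate: 10100011111 = 0x51F (11 bits → U+051F).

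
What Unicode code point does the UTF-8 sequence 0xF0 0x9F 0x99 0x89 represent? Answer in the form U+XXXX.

U+1F649

Leading byte 0xF0 = 11110000 matches 11110xxx → 4-byte sequence.
Byte 1: 0xF0 = 11110000, payload 000 (3 bits).
Byte 2: 0x9F = 10011111 (10xxxxxx ✓), payload 011111.
Byte 3: 0x99 = 10011001 (10xxxxxx ✓), payload 011001.
Byte 4: 0x89 = 10001001 (10xxxxxx ✓), payload 001001.
Concatenate: 000011111011001001001 = 0x1F649 (21 bits → U+1F649).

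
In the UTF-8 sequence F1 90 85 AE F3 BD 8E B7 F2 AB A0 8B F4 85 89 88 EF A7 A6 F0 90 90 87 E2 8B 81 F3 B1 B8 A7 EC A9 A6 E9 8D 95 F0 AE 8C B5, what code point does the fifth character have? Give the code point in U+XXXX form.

U+F9E6

Offset 0: leading byte 0xF1 = 11110001 → 4-byte char #1 = F1 90 85 AE.
Offset 4: leading byte 0xF3 = 11110011 → 4-byte char #2 = F3 BD 8E B7.
Offset 8: leading byte 0xF2 = 11110010 → 4-byte char #3 = F2 AB A0 8B.
Offset 12: leading byte 0xF4 = 11110100 → 4-byte char #4 = F4 85 89 88.
Offset 16: leading byte 0xEF = 11101111 → 3-byte char #5 = EF A7 A6.
Leading byte 0xEF = 11101111 matches 1110xxxx → 3-byte sequence.
Byte 1: 0xEF = 11101111, payload 1111 (4 bits).
Byte 2: 0xA7 = 10100111 (10xxxxxx ✓), payload 100111.
Byte 3: 0xA6 = 10100110 (10xxxxxx ✓), payload 100110.
Concatenate: 1111100111100110 = 0xF9E6 (16 bits → U+F9E6).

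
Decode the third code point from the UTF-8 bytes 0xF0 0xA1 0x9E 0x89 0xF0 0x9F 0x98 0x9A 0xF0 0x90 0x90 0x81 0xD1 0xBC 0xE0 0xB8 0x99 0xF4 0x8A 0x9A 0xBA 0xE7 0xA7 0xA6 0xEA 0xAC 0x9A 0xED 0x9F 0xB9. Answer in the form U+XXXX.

U+10401

Offset 0: leading byte 0xF0 = 11110000 → 4-byte char #1 = F0 A1 9E 89.
Offset 4: leading byte 0xF0 = 11110000 → 4-byte char #2 = F0 9F 98 9A.
Offset 8: leading byte 0xF0 = 11110000 → 4-byte char #3 = F0 90 90 81.
Leading byte 0xF0 = 11110000 matches 11110xxx → 4-byte sequence.
Byte 1: 0xF0 = 11110000, payload 000 (3 bits).
Byte 2: 0x90 = 10010000 (10xxxxxx ✓), payload 010000.
Byte 3: 0x90 = 10010000 (10xxxxxx ✓), payload 010000.
Byte 4: 0x81 = 10000001 (10xxxxxx ✓), payload 000001.
Concatenate: 000010000010000000001 = 0x10401 (21 bits → U+10401).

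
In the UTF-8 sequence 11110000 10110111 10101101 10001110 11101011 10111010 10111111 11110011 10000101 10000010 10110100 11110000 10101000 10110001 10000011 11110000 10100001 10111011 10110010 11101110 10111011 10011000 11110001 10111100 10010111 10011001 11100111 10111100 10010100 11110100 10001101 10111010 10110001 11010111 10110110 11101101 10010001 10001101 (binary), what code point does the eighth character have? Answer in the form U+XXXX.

Offset 0: leading byte 0xF0 = 11110000 → 4-byte char #1 = F0 B7 AD 8E.
Offset 4: leading byte 0xEB = 11101011 → 3-byte char #2 = EB BA BF.
Offset 7: leading byte 0xF3 = 11110011 → 4-byte char #3 = F3 85 82 B4.
Offset 11: leading byte 0xF0 = 11110000 → 4-byte char #4 = F0 A8 B1 83.
Offset 15: leading byte 0xF0 = 11110000 → 4-byte char #5 = F0 A1 BB B2.
Offset 19: leading byte 0xEE = 11101110 → 3-byte char #6 = EE BB 98.
Offset 22: leading byte 0xF1 = 11110001 → 4-byte char #7 = F1 BC 97 99.
Offset 26: leading byte 0xE7 = 11100111 → 3-byte char #8 = E7 BC 94.
Leading byte 0xE7 = 11100111 matches 1110xxxx → 3-byte sequence.
Byte 1: 0xE7 = 11100111, payload 0111 (4 bits).
Byte 2: 0xBC = 10111100 (10xxxxxx ✓), payload 111100.
Byte 3: 0x94 = 10010100 (10xxxxxx ✓), payload 010100.
Concatenate: 0111111100010100 = 0x7F14 (16 bits → U+7F14).

U+7F14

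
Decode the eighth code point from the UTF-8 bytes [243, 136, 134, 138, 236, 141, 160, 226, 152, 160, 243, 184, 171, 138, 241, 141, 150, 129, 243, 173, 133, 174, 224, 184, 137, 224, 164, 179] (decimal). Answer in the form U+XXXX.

Offset 0: leading byte 0xF3 = 11110011 → 4-byte char #1 = F3 88 86 8A.
Offset 4: leading byte 0xEC = 11101100 → 3-byte char #2 = EC 8D A0.
Offset 7: leading byte 0xE2 = 11100010 → 3-byte char #3 = E2 98 A0.
Offset 10: leading byte 0xF3 = 11110011 → 4-byte char #4 = F3 B8 AB 8A.
Offset 14: leading byte 0xF1 = 11110001 → 4-byte char #5 = F1 8D 96 81.
Offset 18: leading byte 0xF3 = 11110011 → 4-byte char #6 = F3 AD 85 AE.
Offset 22: leading byte 0xE0 = 11100000 → 3-byte char #7 = E0 B8 89.
Offset 25: leading byte 0xE0 = 11100000 → 3-byte char #8 = E0 A4 B3.
Leading byte 0xE0 = 11100000 matches 1110xxxx → 3-byte sequence.
Byte 1: 0xE0 = 11100000, payload 0000 (4 bits).
Byte 2: 0xA4 = 10100100 (10xxxxxx ✓), payload 100100.
Byte 3: 0xB3 = 10110011 (10xxxxxx ✓), payload 110011.
Concatenate: 0000100100110011 = 0x933 (16 bits → U+0933).

U+0933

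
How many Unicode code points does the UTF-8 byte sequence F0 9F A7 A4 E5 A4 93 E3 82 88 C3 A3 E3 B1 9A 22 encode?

Byte at offset 0: 0xF0 = 11110000 → 4-byte char (#1). Advance 4.
Byte at offset 4: 0xE5 = 11100101 → 3-byte char (#2). Advance 3.
Byte at offset 7: 0xE3 = 11100011 → 3-byte char (#3). Advance 3.
Byte at offset 10: 0xC3 = 11000011 → 2-byte char (#4). Advance 2.
Byte at offset 12: 0xE3 = 11100011 → 3-byte char (#5). Advance 3.
Byte at offset 15: 0x22 = 00100010 → 1-byte char (#6). Advance 1.
Reached end at offset 16 after 6 code points.

6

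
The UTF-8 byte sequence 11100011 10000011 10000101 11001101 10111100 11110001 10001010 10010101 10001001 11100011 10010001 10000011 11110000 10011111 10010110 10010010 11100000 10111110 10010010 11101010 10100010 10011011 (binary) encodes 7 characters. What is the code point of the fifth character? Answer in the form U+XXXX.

U+1F592

Offset 0: leading byte 0xE3 = 11100011 → 3-byte char #1 = E3 83 85.
Offset 3: leading byte 0xCD = 11001101 → 2-byte char #2 = CD BC.
Offset 5: leading byte 0xF1 = 11110001 → 4-byte char #3 = F1 8A 95 89.
Offset 9: leading byte 0xE3 = 11100011 → 3-byte char #4 = E3 91 83.
Offset 12: leading byte 0xF0 = 11110000 → 4-byte char #5 = F0 9F 96 92.
Leading byte 0xF0 = 11110000 matches 11110xxx → 4-byte sequence.
Byte 1: 0xF0 = 11110000, payload 000 (3 bits).
Byte 2: 0x9F = 10011111 (10xxxxxx ✓), payload 011111.
Byte 3: 0x96 = 10010110 (10xxxxxx ✓), payload 010110.
Byte 4: 0x92 = 10010010 (10xxxxxx ✓), payload 010010.
Concatenate: 000011111010110010010 = 0x1F592 (21 bits → U+1F592).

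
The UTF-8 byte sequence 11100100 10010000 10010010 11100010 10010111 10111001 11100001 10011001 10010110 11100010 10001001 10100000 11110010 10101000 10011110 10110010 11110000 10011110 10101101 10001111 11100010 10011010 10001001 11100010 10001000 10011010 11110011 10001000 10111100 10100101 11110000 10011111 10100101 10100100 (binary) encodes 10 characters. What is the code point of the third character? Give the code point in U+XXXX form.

Offset 0: leading byte 0xE4 = 11100100 → 3-byte char #1 = E4 90 92.
Offset 3: leading byte 0xE2 = 11100010 → 3-byte char #2 = E2 97 B9.
Offset 6: leading byte 0xE1 = 11100001 → 3-byte char #3 = E1 99 96.
Leading byte 0xE1 = 11100001 matches 1110xxxx → 3-byte sequence.
Byte 1: 0xE1 = 11100001, payload 0001 (4 bits).
Byte 2: 0x99 = 10011001 (10xxxxxx ✓), payload 011001.
Byte 3: 0x96 = 10010110 (10xxxxxx ✓), payload 010110.
Concatenate: 0001011001010110 = 0x1656 (16 bits → U+1656).

U+1656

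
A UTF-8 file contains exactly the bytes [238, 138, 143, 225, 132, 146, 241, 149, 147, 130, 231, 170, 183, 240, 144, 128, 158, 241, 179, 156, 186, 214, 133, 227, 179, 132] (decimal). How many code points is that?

8

Byte at offset 0: 0xEE = 11101110 → 3-byte char (#1). Advance 3.
Byte at offset 3: 0xE1 = 11100001 → 3-byte char (#2). Advance 3.
Byte at offset 6: 0xF1 = 11110001 → 4-byte char (#3). Advance 4.
Byte at offset 10: 0xE7 = 11100111 → 3-byte char (#4). Advance 3.
Byte at offset 13: 0xF0 = 11110000 → 4-byte char (#5). Advance 4.
Byte at offset 17: 0xF1 = 11110001 → 4-byte char (#6). Advance 4.
Byte at offset 21: 0xD6 = 11010110 → 2-byte char (#7). Advance 2.
Byte at offset 23: 0xE3 = 11100011 → 3-byte char (#8). Advance 3.
Reached end at offset 26 after 8 code points.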